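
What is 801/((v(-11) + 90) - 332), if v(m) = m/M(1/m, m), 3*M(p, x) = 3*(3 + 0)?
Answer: -2403/737 ≈ -3.2605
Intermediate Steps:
M(p, x) = 3 (M(p, x) = (3*(3 + 0))/3 = (3*3)/3 = (1/3)*9 = 3)
v(m) = m/3
801/((v(-11) + 90) - 332) = 801/(((1/3)*(-11) + 90) - 332) = 801/((-11/3 + 90) - 332) = 801/(259/3 - 332) = 801/(-737/3) = 801*(-3/737) = -2403/737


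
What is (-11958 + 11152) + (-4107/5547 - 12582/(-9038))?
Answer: -6729193038/8355631 ≈ -805.35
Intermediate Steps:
(-11958 + 11152) + (-4107/5547 - 12582/(-9038)) = -806 + (-4107*1/5547 - 12582*(-1/9038)) = -806 + (-1369/1849 + 6291/4519) = -806 + 5445548/8355631 = -6729193038/8355631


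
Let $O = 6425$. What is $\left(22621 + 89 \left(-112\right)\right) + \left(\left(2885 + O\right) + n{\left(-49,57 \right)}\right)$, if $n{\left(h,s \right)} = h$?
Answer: $21914$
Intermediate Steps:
$\left(22621 + 89 \left(-112\right)\right) + \left(\left(2885 + O\right) + n{\left(-49,57 \right)}\right) = \left(22621 + 89 \left(-112\right)\right) + \left(\left(2885 + 6425\right) - 49\right) = \left(22621 - 9968\right) + \left(9310 - 49\right) = 12653 + 9261 = 21914$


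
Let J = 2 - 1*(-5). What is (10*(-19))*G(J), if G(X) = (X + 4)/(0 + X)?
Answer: -2090/7 ≈ -298.57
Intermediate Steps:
J = 7 (J = 2 + 5 = 7)
G(X) = (4 + X)/X
(10*(-19))*G(J) = (10*(-19))*((4 + 7)/7) = -190*11/7 = -2090/7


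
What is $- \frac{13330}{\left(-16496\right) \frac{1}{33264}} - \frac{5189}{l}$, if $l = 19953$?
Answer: $\frac{552953535851}{20571543} \approx 26880.0$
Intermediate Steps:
$- \frac{13330}{\left(-16496\right) \frac{1}{33264}} - \frac{5189}{l} = - \frac{13330}{\left(-16496\right) \frac{1}{33264}} - \frac{5189}{19953} = - \frac{13330}{- \frac{1031}{2079}} - \frac{5189}{19953} = \left(-13330\right) \left(- \frac{2079}{1031}\right) - \frac{5189}{19953} = \frac{27713070}{1031} - \frac{5189}{19953} = \frac{552953535851}{20571543}$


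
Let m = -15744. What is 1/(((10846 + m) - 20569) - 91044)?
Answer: -1/116511 ≈ -8.5829e-6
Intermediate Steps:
1/(((10846 + m) - 20569) - 91044) = 1/(((10846 - 15744) - 20569) - 91044) = 1/((-4898 - 20569) - 91044) = 1/(-25467 - 91044) = 1/(-116511) = -1/116511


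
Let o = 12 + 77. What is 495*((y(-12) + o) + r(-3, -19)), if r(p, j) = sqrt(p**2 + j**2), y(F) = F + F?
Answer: 32175 + 495*sqrt(370) ≈ 41697.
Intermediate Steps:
y(F) = 2*F
o = 89
r(p, j) = sqrt(j**2 + p**2)
495*((y(-12) + o) + r(-3, -19)) = 495*((2*(-12) + 89) + sqrt((-19)**2 + (-3)**2)) = 495*((-24 + 89) + sqrt(361 + 9)) = 495*(65 + sqrt(370)) = 32175 + 495*sqrt(370)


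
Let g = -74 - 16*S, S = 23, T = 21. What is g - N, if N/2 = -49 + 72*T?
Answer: -3368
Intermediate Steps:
g = -442 (g = -74 - 16*23 = -74 - 368 = -442)
N = 2926 (N = 2*(-49 + 72*21) = 2*(-49 + 1512) = 2*1463 = 2926)
g - N = -442 - 1*2926 = -442 - 2926 = -3368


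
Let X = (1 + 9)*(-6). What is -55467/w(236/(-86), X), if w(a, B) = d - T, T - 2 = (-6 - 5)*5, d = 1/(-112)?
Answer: -6212304/5935 ≈ -1046.7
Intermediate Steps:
d = -1/112 ≈ -0.0089286
X = -60 (X = 10*(-6) = -60)
T = -53 (T = 2 + (-6 - 5)*5 = 2 - 11*5 = 2 - 55 = -53)
w(a, B) = 5935/112 (w(a, B) = -1/112 - 1*(-53) = -1/112 + 53 = 5935/112)
-55467/w(236/(-86), X) = -55467/5935/112 = -55467*112/5935 = -6212304/5935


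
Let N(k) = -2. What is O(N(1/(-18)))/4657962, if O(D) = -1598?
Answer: -799/2328981 ≈ -0.00034307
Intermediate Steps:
O(N(1/(-18)))/4657962 = -1598/4657962 = -1598*1/4657962 = -799/2328981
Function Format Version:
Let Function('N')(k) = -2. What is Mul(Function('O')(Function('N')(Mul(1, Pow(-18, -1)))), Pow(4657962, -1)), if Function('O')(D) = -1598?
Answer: Rational(-799, 2328981) ≈ -0.00034307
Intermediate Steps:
Mul(Function('O')(Function('N')(Mul(1, Pow(-18, -1)))), Pow(4657962, -1)) = Mul(-1598, Pow(4657962, -1)) = Mul(-1598, Rational(1, 4657962)) = Rational(-799, 2328981)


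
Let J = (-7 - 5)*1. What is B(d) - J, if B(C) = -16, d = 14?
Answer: -4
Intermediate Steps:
J = -12 (J = -12*1 = -12)
B(d) - J = -16 - 1*(-12) = -16 + 12 = -4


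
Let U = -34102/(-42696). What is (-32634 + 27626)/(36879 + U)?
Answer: -106910784/787309943 ≈ -0.13579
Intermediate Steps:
U = 17051/21348 (U = -34102*(-1/42696) = 17051/21348 ≈ 0.79872)
(-32634 + 27626)/(36879 + U) = (-32634 + 27626)/(36879 + 17051/21348) = -5008/787309943/21348 = -5008*21348/787309943 = -106910784/787309943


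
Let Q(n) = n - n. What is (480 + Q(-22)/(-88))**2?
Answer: 230400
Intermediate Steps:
Q(n) = 0
(480 + Q(-22)/(-88))**2 = (480 + 0/(-88))**2 = (480 + 0*(-1/88))**2 = (480 + 0)**2 = 480**2 = 230400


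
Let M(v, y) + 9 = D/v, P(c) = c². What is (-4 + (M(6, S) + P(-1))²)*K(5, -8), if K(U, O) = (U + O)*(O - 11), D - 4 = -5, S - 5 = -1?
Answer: 42883/12 ≈ 3573.6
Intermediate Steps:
S = 4 (S = 5 - 1 = 4)
D = -1 (D = 4 - 5 = -1)
M(v, y) = -9 - 1/v
K(U, O) = (-11 + O)*(O + U) (K(U, O) = (O + U)*(-11 + O) = (-11 + O)*(O + U))
(-4 + (M(6, S) + P(-1))²)*K(5, -8) = (-4 + ((-9 - 1/6) + (-1)²)²)*((-8)² - 11*(-8) - 11*5 - 8*5) = (-4 + ((-9 - 1*⅙) + 1)²)*(64 + 88 - 55 - 40) = (-4 + ((-9 - ⅙) + 1)²)*57 = (-4 + (-55/6 + 1)²)*57 = (-4 + (-49/6)²)*57 = (-4 + 2401/36)*57 = (2257/36)*57 = 42883/12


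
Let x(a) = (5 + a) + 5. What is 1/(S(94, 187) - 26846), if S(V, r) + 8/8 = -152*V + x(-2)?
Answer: -1/41127 ≈ -2.4315e-5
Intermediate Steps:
x(a) = 10 + a
S(V, r) = 7 - 152*V (S(V, r) = -1 + (-152*V + (10 - 2)) = -1 + (-152*V + 8) = -1 + (8 - 152*V) = 7 - 152*V)
1/(S(94, 187) - 26846) = 1/((7 - 152*94) - 26846) = 1/((7 - 14288) - 26846) = 1/(-14281 - 26846) = 1/(-41127) = -1/41127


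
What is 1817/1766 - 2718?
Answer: -4798171/1766 ≈ -2717.0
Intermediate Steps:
1817/1766 - 2718 = -4798171/1766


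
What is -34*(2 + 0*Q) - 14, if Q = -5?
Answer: -82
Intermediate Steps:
-34*(2 + 0*Q) - 14 = -34*(2 + 0*(-5)) - 14 = -34*(2 + 0) - 14 = -34*2 - 14 = -68 - 14 = -82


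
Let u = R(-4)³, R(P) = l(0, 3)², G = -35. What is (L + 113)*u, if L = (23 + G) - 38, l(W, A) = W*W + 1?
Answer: 63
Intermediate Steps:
l(W, A) = 1 + W² (l(W, A) = W² + 1 = 1 + W²)
R(P) = 1 (R(P) = (1 + 0²)² = (1 + 0)² = 1² = 1)
u = 1 (u = 1³ = 1)
L = -50 (L = (23 - 35) - 38 = -12 - 38 = -50)
(L + 113)*u = (-50 + 113)*1 = 63*1 = 63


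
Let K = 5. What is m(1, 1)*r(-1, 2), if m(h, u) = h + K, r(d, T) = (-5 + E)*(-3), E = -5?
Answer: 180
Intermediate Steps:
r(d, T) = 30 (r(d, T) = (-5 - 5)*(-3) = -10*(-3) = 30)
m(h, u) = 5 + h (m(h, u) = h + 5 = 5 + h)
m(1, 1)*r(-1, 2) = (5 + 1)*30 = 6*30 = 180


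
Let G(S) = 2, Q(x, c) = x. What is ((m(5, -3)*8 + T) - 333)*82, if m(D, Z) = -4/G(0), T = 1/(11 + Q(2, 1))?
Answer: -371952/13 ≈ -28612.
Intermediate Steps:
T = 1/13 (T = 1/(11 + 2) = 1/13 ≈ 0.076923)
m(D, Z) = -2 (m(D, Z) = -4/2 = -4*½ = -2)
((m(5, -3)*8 + T) - 333)*82 = ((-2*8 + 1/13) - 333)*82 = ((-16 + 1/13) - 333)*82 = (-207/13 - 333)*82 = -4536/13*82 = -371952/13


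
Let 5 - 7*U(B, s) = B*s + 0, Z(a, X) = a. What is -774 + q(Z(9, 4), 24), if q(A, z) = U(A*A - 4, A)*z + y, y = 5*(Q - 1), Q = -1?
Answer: -22000/7 ≈ -3142.9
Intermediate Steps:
U(B, s) = 5/7 - B*s/7 (U(B, s) = 5/7 - (B*s + 0)/7 = 5/7 - B*s/7)
y = -10 (y = 5*(-1 - 1) = 5*(-2) = -10)
q(A, z) = -10 + z*(5/7 - A*(-4 + A²)/7) (q(A, z) = (5/7 - (A*A - 4)*A/7)*z - 10 = (5/7 - (A² - 4)*A/7)*z - 10 = (5/7 - (-4 + A²)*A/7)*z - 10 = (5/7 - A*(-4 + A²)/7)*z - 10 = z*(5/7 - A*(-4 + A²)/7) - 10 = -10 + z*(5/7 - A*(-4 + A²)/7))
-774 + q(Z(9, 4), 24) = -774 + (-10 - ⅐*24*(-5 + 9*(-4 + 9²))) = -774 + (-10 - ⅐*24*(-5 + 9*(-4 + 81))) = -774 + (-10 - ⅐*24*(-5 + 9*77)) = -774 + (-10 - ⅐*24*(-5 + 693)) = -774 + (-10 - ⅐*24*688) = -774 + (-10 - 16512/7) = -774 - 16582/7 = -22000/7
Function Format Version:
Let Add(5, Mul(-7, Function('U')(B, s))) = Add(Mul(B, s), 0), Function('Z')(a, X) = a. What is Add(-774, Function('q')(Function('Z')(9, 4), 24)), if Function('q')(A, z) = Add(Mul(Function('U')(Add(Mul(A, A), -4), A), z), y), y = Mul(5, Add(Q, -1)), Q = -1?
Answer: Rational(-22000, 7) ≈ -3142.9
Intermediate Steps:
Function('U')(B, s) = Add(Rational(5, 7), Mul(Rational(-1, 7), B, s)) (Function('U')(B, s) = Add(Rational(5, 7), Mul(Rational(-1, 7), Add(Mul(B, s), 0))) = Add(Rational(5, 7), Mul(Rational(-1, 7), Mul(B, s))) = Add(Rational(5, 7), Mul(Rational(-1, 7), B, s)))
y = -10 (y = Mul(5, Add(-1, -1)) = Mul(5, -2) = -10)
Function('q')(A, z) = Add(-10, Mul(z, Add(Rational(5, 7), Mul(Rational(-1, 7), A, Add(-4, Pow(A, 2)))))) (Function('q')(A, z) = Add(Mul(Add(Rational(5, 7), Mul(Rational(-1, 7), Add(Mul(A, A), -4), A)), z), -10) = Add(Mul(Add(Rational(5, 7), Mul(Rational(-1, 7), Add(Pow(A, 2), -4), A)), z), -10) = Add(Mul(Add(Rational(5, 7), Mul(Rational(-1, 7), Add(-4, Pow(A, 2)), A)), z), -10) = Add(Mul(Add(Rational(5, 7), Mul(Rational(-1, 7), A, Add(-4, Pow(A, 2)))), z), -10) = Add(Mul(z, Add(Rational(5, 7), Mul(Rational(-1, 7), A, Add(-4, Pow(A, 2))))), -10) = Add(-10, Mul(z, Add(Rational(5, 7), Mul(Rational(-1, 7), A, Add(-4, Pow(A, 2)))))))
Add(-774, Function('q')(Function('Z')(9, 4), 24)) = Add(-774, Add(-10, Mul(Rational(-1, 7), 24, Add(-5, Mul(9, Add(-4, Pow(9, 2))))))) = Add(-774, Add(-10, Mul(Rational(-1, 7), 24, Add(-5, Mul(9, Add(-4, 81)))))) = Add(-774, Add(-10, Mul(Rational(-1, 7), 24, Add(-5, Mul(9, 77))))) = Add(-774, Add(-10, Mul(Rational(-1, 7), 24, Add(-5, 693)))) = Add(-774, Add(-10, Mul(Rational(-1, 7), 24, 688))) = Add(-774, Add(-10, Rational(-16512, 7))) = Add(-774, Rational(-16582, 7)) = Rational(-22000, 7)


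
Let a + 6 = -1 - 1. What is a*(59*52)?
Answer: -24544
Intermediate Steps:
a = -8 (a = -6 + (-1 - 1) = -6 - 2 = -8)
a*(59*52) = -472*52 = -8*3068 = -24544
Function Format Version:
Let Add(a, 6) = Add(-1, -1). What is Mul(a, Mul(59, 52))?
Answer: -24544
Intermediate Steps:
a = -8 (a = Add(-6, Add(-1, -1)) = Add(-6, -2) = -8)
Mul(a, Mul(59, 52)) = Mul(-8, Mul(59, 52)) = Mul(-8, 3068) = -24544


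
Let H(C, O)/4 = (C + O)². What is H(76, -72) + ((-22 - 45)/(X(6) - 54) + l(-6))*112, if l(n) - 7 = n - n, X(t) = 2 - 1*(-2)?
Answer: 24952/25 ≈ 998.08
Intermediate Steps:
X(t) = 4 (X(t) = 2 + 2 = 4)
l(n) = 7 (l(n) = 7 + (n - n) = 7 + 0 = 7)
H(C, O) = 4*(C + O)²
H(76, -72) + ((-22 - 45)/(X(6) - 54) + l(-6))*112 = 4*(76 - 72)² + ((-22 - 45)/(4 - 54) + 7)*112 = 4*4² + (-67/(-50) + 7)*112 = 4*16 + (-67*(-1/50) + 7)*112 = 64 + (67/50 + 7)*112 = 64 + (417/50)*112 = 64 + 23352/25 = 24952/25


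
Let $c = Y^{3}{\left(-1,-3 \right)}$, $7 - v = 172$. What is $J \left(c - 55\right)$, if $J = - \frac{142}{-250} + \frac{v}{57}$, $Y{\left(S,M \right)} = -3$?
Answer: $\frac{453132}{2375} \approx 190.79$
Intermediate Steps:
$v = -165$ ($v = 7 - 172 = -165$)
$c = -27$ ($c = \left(-3\right)^{3} = -27$)
$J = - \frac{5526}{2375}$ ($J = - \frac{142}{-250} - \frac{165}{57} = \left(-142\right) \left(- \frac{1}{250}\right) - \frac{55}{19} = \frac{71}{125} - \frac{55}{19} = - \frac{5526}{2375} \approx -2.3267$)
$J \left(c - 55\right) = - \frac{5526 \left(-27 - 55\right)}{2375} = \left(- \frac{5526}{2375}\right) \left(-82\right) = \frac{453132}{2375}$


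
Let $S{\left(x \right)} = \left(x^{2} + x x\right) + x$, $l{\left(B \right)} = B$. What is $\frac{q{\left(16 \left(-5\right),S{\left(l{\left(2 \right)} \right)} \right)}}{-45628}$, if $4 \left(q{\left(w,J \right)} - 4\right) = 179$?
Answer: $- \frac{195}{182512} \approx -0.0010684$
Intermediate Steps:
$S{\left(x \right)} = x + 2 x^{2}$ ($S{\left(x \right)} = \left(x^{2} + x^{2}\right) + x = 2 x^{2} + x = x + 2 x^{2}$)
$q{\left(w,J \right)} = \frac{195}{4}$ ($q{\left(w,J \right)} = 4 + \frac{1}{4} \cdot 179 = 4 + \frac{179}{4} = \frac{195}{4}$)
$\frac{q{\left(16 \left(-5\right),S{\left(l{\left(2 \right)} \right)} \right)}}{-45628} = \frac{195}{4 \left(-45628\right)} = \frac{195}{4} \left(- \frac{1}{45628}\right) = - \frac{195}{182512}$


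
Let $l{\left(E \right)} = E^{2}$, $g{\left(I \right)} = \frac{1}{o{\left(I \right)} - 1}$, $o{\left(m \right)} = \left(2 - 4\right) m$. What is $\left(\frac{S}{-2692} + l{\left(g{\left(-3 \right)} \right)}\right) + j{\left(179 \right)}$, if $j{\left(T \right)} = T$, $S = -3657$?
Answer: $\frac{12140817}{67300} \approx 180.4$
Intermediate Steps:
$o{\left(m \right)} = - 2 m$
$g{\left(I \right)} = \frac{1}{-1 - 2 I}$ ($g{\left(I \right)} = \frac{1}{- 2 I - 1} = \frac{1}{-1 - 2 I}$)
$\left(\frac{S}{-2692} + l{\left(g{\left(-3 \right)} \right)}\right) + j{\left(179 \right)} = \left(- \frac{3657}{-2692} + \left(- \frac{1}{1 + 2 \left(-3\right)}\right)^{2}\right) + 179 = \left(\left(-3657\right) \left(- \frac{1}{2692}\right) + \left(- \frac{1}{1 - 6}\right)^{2}\right) + 179 = \left(\frac{3657}{2692} + \left(- \frac{1}{-5}\right)^{2}\right) + 179 = \left(\frac{3657}{2692} + \left(\left(-1\right) \left(- \frac{1}{5}\right)\right)^{2}\right) + 179 = \left(\frac{3657}{2692} + \left(\frac{1}{5}\right)^{2}\right) + 179 = \left(\frac{3657}{2692} + \frac{1}{25}\right) + 179 = \frac{94117}{67300} + 179 = \frac{12140817}{67300}$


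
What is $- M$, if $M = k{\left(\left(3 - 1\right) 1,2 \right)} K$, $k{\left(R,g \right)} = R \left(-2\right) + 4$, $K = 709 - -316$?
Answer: $0$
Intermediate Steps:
$K = 1025$ ($K = 709 + 316 = 1025$)
$k{\left(R,g \right)} = 4 - 2 R$ ($k{\left(R,g \right)} = - 2 R + 4 = 4 - 2 R$)
$M = 0$ ($M = \left(4 - 2 \left(3 - 1\right) 1\right) 1025 = \left(4 - 2 \cdot 2 \cdot 1\right) 1025 = \left(4 - 4\right) 1025 = 0 \cdot 1025 = 0$)
$- M = \left(-1\right) 0 = 0$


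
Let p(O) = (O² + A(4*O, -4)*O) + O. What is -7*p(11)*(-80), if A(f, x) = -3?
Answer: 55440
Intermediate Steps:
p(O) = O² - 2*O (p(O) = (O² - 3*O) + O = O² - 2*O)
-7*p(11)*(-80) = -77*(-2 + 11)*(-80) = -77*9*(-80) = -7*99*(-80) = -693*(-80) = 55440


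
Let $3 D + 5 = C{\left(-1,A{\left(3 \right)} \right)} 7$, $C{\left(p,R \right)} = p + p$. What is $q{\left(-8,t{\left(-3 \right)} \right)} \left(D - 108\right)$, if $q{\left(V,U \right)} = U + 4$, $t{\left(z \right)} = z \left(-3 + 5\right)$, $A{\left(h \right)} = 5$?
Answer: $\frac{686}{3} \approx 228.67$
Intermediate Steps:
$C{\left(p,R \right)} = 2 p$
$t{\left(z \right)} = 2 z$ ($t{\left(z \right)} = z 2 = 2 z$)
$D = - \frac{19}{3}$ ($D = - \frac{5}{3} + \frac{2 \left(-1\right) 7}{3} = - \frac{5}{3} + \frac{\left(-2\right) 7}{3} = - \frac{5}{3} + \frac{1}{3} \left(-14\right) = - \frac{5}{3} - \frac{14}{3} = - \frac{19}{3} \approx -6.3333$)
$q{\left(V,U \right)} = 4 + U$
$q{\left(-8,t{\left(-3 \right)} \right)} \left(D - 108\right) = \left(4 + 2 \left(-3\right)\right) \left(- \frac{19}{3} - 108\right) = \left(4 - 6\right) \left(- \frac{343}{3}\right) = \left(-2\right) \left(- \frac{343}{3}\right) = \frac{686}{3}$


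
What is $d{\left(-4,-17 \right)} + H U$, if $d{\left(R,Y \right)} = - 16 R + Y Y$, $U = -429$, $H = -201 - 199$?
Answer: $171953$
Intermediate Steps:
$H = -400$
$d{\left(R,Y \right)} = Y^{2} - 16 R$ ($d{\left(R,Y \right)} = - 16 R + Y^{2} = Y^{2} - 16 R$)
$d{\left(-4,-17 \right)} + H U = \left(\left(-17\right)^{2} - -64\right) - -171600 = \left(289 + 64\right) + 171600 = 353 + 171600 = 171953$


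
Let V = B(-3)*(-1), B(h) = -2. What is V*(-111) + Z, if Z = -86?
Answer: -308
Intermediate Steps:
V = 2 (V = -2*(-1) = 2)
V*(-111) + Z = 2*(-111) - 86 = -222 - 86 = -308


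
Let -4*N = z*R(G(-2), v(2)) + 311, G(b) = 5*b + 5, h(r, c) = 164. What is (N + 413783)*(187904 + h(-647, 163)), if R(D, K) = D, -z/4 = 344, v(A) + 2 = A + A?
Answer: 77481241997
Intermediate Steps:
G(b) = 5 + 5*b
v(A) = -2 + 2*A (v(A) = -2 + (A + A) = -2 + 2*A)
z = -1376 (z = -4*344 = -1376)
N = -7191/4 (N = -(-1376*(5 + 5*(-2)) + 311)/4 = -(-1376*(5 - 10) + 311)/4 = -(-1376*(-5) + 311)/4 = -(6880 + 311)/4 = -¼*7191 = -7191/4 ≈ -1797.8)
(N + 413783)*(187904 + h(-647, 163)) = (-7191/4 + 413783)*(187904 + 164) = (1647941/4)*188068 = 77481241997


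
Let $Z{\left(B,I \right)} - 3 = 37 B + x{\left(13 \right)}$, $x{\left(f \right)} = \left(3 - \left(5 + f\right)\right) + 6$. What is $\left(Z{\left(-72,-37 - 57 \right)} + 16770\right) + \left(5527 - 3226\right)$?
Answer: $16401$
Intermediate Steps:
$x{\left(f \right)} = 4 - f$ ($x{\left(f \right)} = \left(-2 - f\right) + 6 = 4 - f$)
$Z{\left(B,I \right)} = -6 + 37 B$ ($Z{\left(B,I \right)} = 3 + \left(37 B + \left(4 - 13\right)\right) = 3 + \left(37 B - 9\right) = 3 + \left(-9 + 37 B\right) = -6 + 37 B$)
$\left(Z{\left(-72,-37 - 57 \right)} + 16770\right) + \left(5527 - 3226\right) = \left(\left(-6 + 37 \left(-72\right)\right) + 16770\right) + \left(5527 - 3226\right) = \left(\left(-6 - 2664\right) + 16770\right) + \left(5527 - 3226\right) = \left(-2670 + 16770\right) + 2301 = 14100 + 2301 = 16401$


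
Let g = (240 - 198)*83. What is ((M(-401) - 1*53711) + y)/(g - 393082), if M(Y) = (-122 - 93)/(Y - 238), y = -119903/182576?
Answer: 6266288327681/45452631870144 ≈ 0.13786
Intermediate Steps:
y = -119903/182576 (y = -119903*1/182576 = -119903/182576 ≈ -0.65673)
M(Y) = -215/(-238 + Y)
g = 3486 (g = 42*83 = 3486)
((M(-401) - 1*53711) + y)/(g - 393082) = ((-215/(-238 - 401) - 1*53711) - 119903/182576)/(3486 - 393082) = ((-215/(-639) - 53711) - 119903/182576)/(-389596) = ((-215*(-1/639) - 53711) - 119903/182576)*(-1/389596) = ((215/639 - 53711) - 119903/182576)*(-1/389596) = (-34321114/639 - 119903/182576)*(-1/389596) = -6266288327681/116666064*(-1/389596) = 6266288327681/45452631870144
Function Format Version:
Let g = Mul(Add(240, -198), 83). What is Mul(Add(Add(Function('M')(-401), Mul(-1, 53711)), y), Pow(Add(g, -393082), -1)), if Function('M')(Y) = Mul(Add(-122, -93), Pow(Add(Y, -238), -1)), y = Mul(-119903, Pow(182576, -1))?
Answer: Rational(6266288327681, 45452631870144) ≈ 0.13786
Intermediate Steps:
y = Rational(-119903, 182576) (y = Mul(-119903, Rational(1, 182576)) = Rational(-119903, 182576) ≈ -0.65673)
Function('M')(Y) = Mul(-215, Pow(Add(-238, Y), -1))
g = 3486 (g = Mul(42, 83) = 3486)
Mul(Add(Add(Function('M')(-401), Mul(-1, 53711)), y), Pow(Add(g, -393082), -1)) = Mul(Add(Add(Mul(-215, Pow(Add(-238, -401), -1)), Mul(-1, 53711)), Rational(-119903, 182576)), Pow(Add(3486, -393082), -1)) = Mul(Add(Add(Mul(-215, Pow(-639, -1)), -53711), Rational(-119903, 182576)), Pow(-389596, -1)) = Mul(Add(Add(Mul(-215, Rational(-1, 639)), -53711), Rational(-119903, 182576)), Rational(-1, 389596)) = Mul(Add(Add(Rational(215, 639), -53711), Rational(-119903, 182576)), Rational(-1, 389596)) = Mul(Add(Rational(-34321114, 639), Rational(-119903, 182576)), Rational(-1, 389596)) = Mul(Rational(-6266288327681, 116666064), Rational(-1, 389596)) = Rational(6266288327681, 45452631870144)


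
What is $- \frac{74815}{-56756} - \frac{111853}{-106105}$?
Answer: $\frac{14286574443}{6022095380} \approx 2.3724$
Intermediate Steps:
$- \frac{74815}{-56756} - \frac{111853}{-106105} = \left(-74815\right) \left(- \frac{1}{56756}\right) - - \frac{111853}{106105} = \frac{74815}{56756} + \frac{111853}{106105} = \frac{14286574443}{6022095380}$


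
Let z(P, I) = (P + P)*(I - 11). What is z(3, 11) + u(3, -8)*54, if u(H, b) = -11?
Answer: -594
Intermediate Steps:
z(P, I) = 2*P*(-11 + I) (z(P, I) = (2*P)*(-11 + I) = 2*P*(-11 + I))
z(3, 11) + u(3, -8)*54 = 2*3*(-11 + 11) - 11*54 = 2*3*0 - 594 = 0 - 594 = -594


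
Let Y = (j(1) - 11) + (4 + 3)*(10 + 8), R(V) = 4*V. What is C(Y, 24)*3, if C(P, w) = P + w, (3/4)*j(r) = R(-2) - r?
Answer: 381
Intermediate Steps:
j(r) = -32/3 - 4*r/3 (j(r) = 4*(4*(-2) - r)/3 = 4*(-8 - r)/3 = -32/3 - 4*r/3)
Y = 103 (Y = ((-32/3 - 4/3*1) - 11) + (4 + 3)*(10 + 8) = ((-32/3 - 4/3) - 11) + 7*18 = (-12 - 11) + 126 = -23 + 126 = 103)
C(Y, 24)*3 = (103 + 24)*3 = 127*3 = 381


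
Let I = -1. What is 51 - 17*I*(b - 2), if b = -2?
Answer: -17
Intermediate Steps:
51 - 17*I*(b - 2) = 51 - (-17)*(-2 - 2) = 51 - (-17)*(-4) = 51 - 17*4 = 51 - 68 = -17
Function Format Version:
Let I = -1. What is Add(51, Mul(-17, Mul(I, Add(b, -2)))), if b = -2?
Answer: -17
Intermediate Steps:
Add(51, Mul(-17, Mul(I, Add(b, -2)))) = Add(51, Mul(-17, Mul(-1, Add(-2, -2)))) = Add(51, Mul(-17, Mul(-1, -4))) = Add(51, Mul(-17, 4)) = Add(51, -68) = -17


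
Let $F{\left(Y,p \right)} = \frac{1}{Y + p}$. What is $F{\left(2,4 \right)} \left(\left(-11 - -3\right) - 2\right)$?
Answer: $- \frac{5}{3} \approx -1.6667$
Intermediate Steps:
$F{\left(2,4 \right)} \left(\left(-11 - -3\right) - 2\right) = \frac{\left(-11 - -3\right) - 2}{2 + 4} = \frac{\left(-11 + 3\right) - 2}{6} = \frac{-8 - 2}{6} = \frac{1}{6} \left(-10\right) = - \frac{5}{3}$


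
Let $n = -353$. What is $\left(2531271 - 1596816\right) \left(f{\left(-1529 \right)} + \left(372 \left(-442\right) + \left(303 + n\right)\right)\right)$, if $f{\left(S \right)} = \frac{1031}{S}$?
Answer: $- \frac{234998403926535}{1529} \approx -1.5369 \cdot 10^{11}$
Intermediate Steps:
$\left(2531271 - 1596816\right) \left(f{\left(-1529 \right)} + \left(372 \left(-442\right) + \left(303 + n\right)\right)\right) = \left(2531271 - 1596816\right) \left(\frac{1031}{-1529} + \left(372 \left(-442\right) + \left(303 - 353\right)\right)\right) = 934455 \left(1031 \left(- \frac{1}{1529}\right) - 164474\right) = 934455 \left(- \frac{1031}{1529} - 164474\right) = 934455 \left(- \frac{251481777}{1529}\right) = - \frac{234998403926535}{1529}$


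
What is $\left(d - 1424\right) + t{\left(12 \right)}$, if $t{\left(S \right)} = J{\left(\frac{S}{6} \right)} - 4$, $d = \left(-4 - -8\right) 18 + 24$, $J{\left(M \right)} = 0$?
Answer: $-1332$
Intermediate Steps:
$d = 96$ ($d = \left(-4 + 8\right) 18 + 24 = 4 \cdot 18 + 24 = 72 + 24 = 96$)
$t{\left(S \right)} = -4$ ($t{\left(S \right)} = 0 - 4 = -4$)
$\left(d - 1424\right) + t{\left(12 \right)} = \left(96 - 1424\right) - 4 = -1328 - 4 = -1332$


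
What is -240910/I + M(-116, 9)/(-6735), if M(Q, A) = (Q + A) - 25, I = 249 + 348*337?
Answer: -21426874/10553745 ≈ -2.0303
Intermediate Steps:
I = 117525 (I = 249 + 117276 = 117525)
M(Q, A) = -25 + A + Q (M(Q, A) = (A + Q) - 25 = -25 + A + Q)
-240910/I + M(-116, 9)/(-6735) = -240910/117525 + (-25 + 9 - 116)/(-6735) = -240910*1/117525 - 132*(-1/6735) = -48182/23505 + 44/2245 = -21426874/10553745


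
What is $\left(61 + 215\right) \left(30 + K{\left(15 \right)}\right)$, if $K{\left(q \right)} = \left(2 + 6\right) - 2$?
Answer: $9936$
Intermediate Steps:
$K{\left(q \right)} = 6$ ($K{\left(q \right)} = 8 - 2 = 6$)
$\left(61 + 215\right) \left(30 + K{\left(15 \right)}\right) = \left(61 + 215\right) \left(30 + 6\right) = 276 \cdot 36 = 9936$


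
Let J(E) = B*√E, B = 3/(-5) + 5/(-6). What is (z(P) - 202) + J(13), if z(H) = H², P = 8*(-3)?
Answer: 374 - 43*√13/30 ≈ 368.83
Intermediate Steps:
P = -24
B = -43/30 (B = 3*(-⅕) + 5*(-⅙) = -⅗ - ⅚ = -43/30 ≈ -1.4333)
J(E) = -43*√E/30
(z(P) - 202) + J(13) = ((-24)² - 202) - 43*√13/30 = (576 - 202) - 43*√13/30 = 374 - 43*√13/30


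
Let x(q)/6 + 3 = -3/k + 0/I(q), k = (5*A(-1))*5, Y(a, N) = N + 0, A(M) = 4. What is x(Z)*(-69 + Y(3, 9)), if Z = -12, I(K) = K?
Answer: 5454/5 ≈ 1090.8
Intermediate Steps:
Y(a, N) = N
k = 100 (k = (5*4)*5 = 20*5 = 100)
x(q) = -909/50 (x(q) = -18 + 6*(-3/100 + 0/q) = -18 + 6*(-3*1/100 + 0) = -18 + 6*(-3/100 + 0) = -18 + 6*(-3/100) = -18 - 9/50 = -909/50)
x(Z)*(-69 + Y(3, 9)) = -909*(-69 + 9)/50 = -909/50*(-60) = 5454/5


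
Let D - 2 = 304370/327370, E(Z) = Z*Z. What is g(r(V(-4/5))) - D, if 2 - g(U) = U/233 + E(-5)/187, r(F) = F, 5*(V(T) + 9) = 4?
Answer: -7333323181/7131919135 ≈ -1.0282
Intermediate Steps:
E(Z) = Z**2
V(T) = -41/5 (V(T) = -9 + (1/5)*4 = -9 + 4/5 = -41/5)
D = 95911/32737 (D = 2 + 304370/327370 = 2 + 304370*(1/327370) = 2 + 30437/32737 = 95911/32737 ≈ 2.9297)
g(U) = 349/187 - U/233 (g(U) = 2 - (U/233 + (-5)**2/187) = 2 - (U*(1/233) + 25*(1/187)) = 2 - (U/233 + 25/187) = 2 - (25/187 + U/233) = 2 + (-25/187 - U/233) = 349/187 - U/233)
g(r(V(-4/5))) - D = (349/187 - 1/233*(-41/5)) - 1*95911/32737 = (349/187 + 41/1165) - 95911/32737 = 414252/217855 - 95911/32737 = -7333323181/7131919135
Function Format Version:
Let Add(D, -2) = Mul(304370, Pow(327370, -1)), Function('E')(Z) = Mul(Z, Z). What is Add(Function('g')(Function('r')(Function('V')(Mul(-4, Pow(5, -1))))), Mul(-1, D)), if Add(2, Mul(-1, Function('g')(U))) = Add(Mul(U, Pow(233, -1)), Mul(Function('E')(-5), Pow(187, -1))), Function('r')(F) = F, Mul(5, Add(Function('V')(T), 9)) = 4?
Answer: Rational(-7333323181, 7131919135) ≈ -1.0282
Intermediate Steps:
Function('E')(Z) = Pow(Z, 2)
Function('V')(T) = Rational(-41, 5) (Function('V')(T) = Add(-9, Mul(Rational(1, 5), 4)) = Add(-9, Rational(4, 5)) = Rational(-41, 5))
D = Rational(95911, 32737) (D = Add(2, Mul(304370, Pow(327370, -1))) = Add(2, Mul(304370, Rational(1, 327370))) = Add(2, Rational(30437, 32737)) = Rational(95911, 32737) ≈ 2.9297)
Function('g')(U) = Add(Rational(349, 187), Mul(Rational(-1, 233), U)) (Function('g')(U) = Add(2, Mul(-1, Add(Mul(U, Pow(233, -1)), Mul(Pow(-5, 2), Pow(187, -1))))) = Add(2, Mul(-1, Add(Mul(U, Rational(1, 233)), Mul(25, Rational(1, 187))))) = Add(2, Mul(-1, Add(Mul(Rational(1, 233), U), Rational(25, 187)))) = Add(2, Mul(-1, Add(Rational(25, 187), Mul(Rational(1, 233), U)))) = Add(2, Add(Rational(-25, 187), Mul(Rational(-1, 233), U))) = Add(Rational(349, 187), Mul(Rational(-1, 233), U)))
Add(Function('g')(Function('r')(Function('V')(Mul(-4, Pow(5, -1))))), Mul(-1, D)) = Add(Add(Rational(349, 187), Mul(Rational(-1, 233), Rational(-41, 5))), Mul(-1, Rational(95911, 32737))) = Add(Add(Rational(349, 187), Rational(41, 1165)), Rational(-95911, 32737)) = Add(Rational(414252, 217855), Rational(-95911, 32737)) = Rational(-7333323181, 7131919135)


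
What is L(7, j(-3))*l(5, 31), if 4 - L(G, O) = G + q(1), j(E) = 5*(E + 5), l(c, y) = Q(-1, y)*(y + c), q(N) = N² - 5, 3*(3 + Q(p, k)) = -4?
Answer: -156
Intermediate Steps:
Q(p, k) = -13/3 (Q(p, k) = -3 + (⅓)*(-4) = -3 - 4/3 = -13/3)
q(N) = -5 + N²
l(c, y) = -13*c/3 - 13*y/3 (l(c, y) = -13*(y + c)/3 = -13*(c + y)/3 = -13*c/3 - 13*y/3)
j(E) = 25 + 5*E (j(E) = 5*(5 + E) = 25 + 5*E)
L(G, O) = 8 - G (L(G, O) = 4 - (G + (-5 + 1²)) = 4 - (G + (-5 + 1)) = 4 - (G - 4) = 4 - (-4 + G) = 4 + (4 - G) = 8 - G)
L(7, j(-3))*l(5, 31) = (8 - 1*7)*(-13/3*5 - 13/3*31) = (8 - 7)*(-65/3 - 403/3) = 1*(-156) = -156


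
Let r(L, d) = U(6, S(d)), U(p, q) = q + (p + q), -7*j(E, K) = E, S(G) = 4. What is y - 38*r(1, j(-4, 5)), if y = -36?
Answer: -568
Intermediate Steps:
j(E, K) = -E/7
U(p, q) = p + 2*q
r(L, d) = 14 (r(L, d) = 6 + 2*4 = 6 + 8 = 14)
y - 38*r(1, j(-4, 5)) = -36 - 38*14 = -36 - 532 = -568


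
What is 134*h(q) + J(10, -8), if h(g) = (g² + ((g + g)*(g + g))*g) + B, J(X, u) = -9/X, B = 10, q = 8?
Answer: 2843471/10 ≈ 2.8435e+5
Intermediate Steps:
h(g) = 10 + g² + 4*g³ (h(g) = (g² + ((g + g)*(g + g))*g) + 10 = (g² + ((2*g)*(2*g))*g) + 10 = (g² + (4*g²)*g) + 10 = (g² + 4*g³) + 10 = 10 + g² + 4*g³)
134*h(q) + J(10, -8) = 134*(10 + 8² + 4*8³) - 9/10 = 134*(10 + 64 + 4*512) - 9*⅒ = 134*(10 + 64 + 2048) - 9/10 = 134*2122 - 9/10 = 284348 - 9/10 = 2843471/10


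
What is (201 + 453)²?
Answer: 427716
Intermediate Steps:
(201 + 453)² = 654² = 427716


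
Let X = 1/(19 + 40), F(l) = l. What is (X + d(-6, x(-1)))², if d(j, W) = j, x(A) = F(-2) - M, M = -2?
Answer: 124609/3481 ≈ 35.797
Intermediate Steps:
x(A) = 0 (x(A) = -2 - 1*(-2) = -2 + 2 = 0)
X = 1/59 ≈ 0.016949
(X + d(-6, x(-1)))² = (1/59 - 6)² = (-353/59)² = 124609/3481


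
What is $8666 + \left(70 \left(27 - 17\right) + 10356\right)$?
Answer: $19722$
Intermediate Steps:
$8666 + \left(70 \left(27 - 17\right) + 10356\right) = 8666 + \left(70 \cdot 10 + 10356\right) = 8666 + \left(700 + 10356\right) = 8666 + 11056 = 19722$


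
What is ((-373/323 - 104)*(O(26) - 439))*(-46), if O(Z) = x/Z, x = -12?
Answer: -8925934070/4199 ≈ -2.1257e+6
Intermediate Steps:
O(Z) = -12/Z
((-373/323 - 104)*(O(26) - 439))*(-46) = ((-373/323 - 104)*(-12/26 - 439))*(-46) = ((-373*1/323 - 104)*(-12*1/26 - 439))*(-46) = ((-373/323 - 104)*(-6/13 - 439))*(-46) = -33965/323*(-5713/13)*(-46) = (194042045/4199)*(-46) = -8925934070/4199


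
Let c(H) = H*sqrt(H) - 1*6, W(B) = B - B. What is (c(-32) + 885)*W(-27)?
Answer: 0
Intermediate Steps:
W(B) = 0
c(H) = -6 + H**(3/2) (c(H) = H**(3/2) - 6 = -6 + H**(3/2))
(c(-32) + 885)*W(-27) = ((-6 + (-32)**(3/2)) + 885)*0 = ((-6 - 128*I*sqrt(2)) + 885)*0 = (879 - 128*I*sqrt(2))*0 = 0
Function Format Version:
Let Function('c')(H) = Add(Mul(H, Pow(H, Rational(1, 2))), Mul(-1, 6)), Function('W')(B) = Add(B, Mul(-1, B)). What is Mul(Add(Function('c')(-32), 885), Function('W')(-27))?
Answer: 0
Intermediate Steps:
Function('W')(B) = 0
Function('c')(H) = Add(-6, Pow(H, Rational(3, 2))) (Function('c')(H) = Add(Pow(H, Rational(3, 2)), -6) = Add(-6, Pow(H, Rational(3, 2))))
Mul(Add(Function('c')(-32), 885), Function('W')(-27)) = Mul(Add(Add(-6, Pow(-32, Rational(3, 2))), 885), 0) = Mul(Add(Add(-6, Mul(-128, I, Pow(2, Rational(1, 2)))), 885), 0) = Mul(Add(879, Mul(-128, I, Pow(2, Rational(1, 2)))), 0) = 0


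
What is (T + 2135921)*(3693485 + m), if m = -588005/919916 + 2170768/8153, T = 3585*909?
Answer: 74725591455298953566529/3750037574 ≈ 1.9927e+13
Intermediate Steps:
T = 3258765
m = 1992130210723/7500075148 (m = -588005*1/919916 + 2170768*(1/8153) = -588005/919916 + 2170768/8153 = 1992130210723/7500075148 ≈ 265.61)
(T + 2135921)*(3693485 + m) = (3258765 + 2135921)*(3693485 + 1992130210723/7500075148) = 5394686*(27703407188221503/7500075148) = 74725591455298953566529/3750037574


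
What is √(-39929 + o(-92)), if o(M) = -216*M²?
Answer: I*√1868153 ≈ 1366.8*I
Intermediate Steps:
√(-39929 + o(-92)) = √(-39929 - 216*(-92)²) = √(-39929 - 216*8464) = √(-39929 - 1828224) = √(-1868153) = I*√1868153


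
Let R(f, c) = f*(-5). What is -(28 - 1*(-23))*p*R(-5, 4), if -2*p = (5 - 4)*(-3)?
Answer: -3825/2 ≈ -1912.5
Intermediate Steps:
R(f, c) = -5*f
p = 3/2 (p = -(5 - 4)*(-3)/2 = -(-3)/2 = -½*(-3) = 3/2 ≈ 1.5000)
-(28 - 1*(-23))*p*R(-5, 4) = -(28 - 1*(-23))*3*(-5*(-5))/2 = -(28 + 23)*(3/2)*25 = -51*75/2 = -1*3825/2 = -3825/2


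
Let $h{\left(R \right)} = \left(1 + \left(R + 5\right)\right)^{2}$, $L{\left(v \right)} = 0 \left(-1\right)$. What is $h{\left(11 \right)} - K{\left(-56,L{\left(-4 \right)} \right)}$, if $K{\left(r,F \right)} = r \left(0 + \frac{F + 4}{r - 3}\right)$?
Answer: $\frac{16827}{59} \approx 285.2$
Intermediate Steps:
$L{\left(v \right)} = 0$
$h{\left(R \right)} = \left(6 + R\right)^{2}$ ($h{\left(R \right)} = \left(1 + \left(5 + R\right)\right)^{2} = \left(6 + R\right)^{2}$)
$K{\left(r,F \right)} = \frac{r \left(4 + F\right)}{-3 + r}$ ($K{\left(r,F \right)} = r \left(0 + \frac{4 + F}{-3 + r}\right) = r \frac{4 + F}{-3 + r} = \frac{r \left(4 + F\right)}{-3 + r}$)
$h{\left(11 \right)} - K{\left(-56,L{\left(-4 \right)} \right)} = \left(6 + 11\right)^{2} - - \frac{56 \left(4 + 0\right)}{-3 - 56} = 17^{2} - \left(-56\right) \frac{1}{-59} \cdot 4 = 289 - \left(-56\right) \left(- \frac{1}{59}\right) 4 = 289 - \frac{224}{59} = \frac{16827}{59}$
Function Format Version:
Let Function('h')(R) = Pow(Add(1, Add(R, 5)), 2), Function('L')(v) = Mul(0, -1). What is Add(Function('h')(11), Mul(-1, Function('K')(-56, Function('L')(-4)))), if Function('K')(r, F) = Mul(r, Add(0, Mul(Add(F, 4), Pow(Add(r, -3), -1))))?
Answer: Rational(16827, 59) ≈ 285.20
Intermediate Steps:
Function('L')(v) = 0
Function('h')(R) = Pow(Add(6, R), 2) (Function('h')(R) = Pow(Add(1, Add(5, R)), 2) = Pow(Add(6, R), 2))
Function('K')(r, F) = Mul(r, Pow(Add(-3, r), -1), Add(4, F)) (Function('K')(r, F) = Mul(r, Add(0, Mul(Add(4, F), Pow(Add(-3, r), -1)))) = Mul(r, Add(0, Mul(Pow(Add(-3, r), -1), Add(4, F)))) = Mul(r, Mul(Pow(Add(-3, r), -1), Add(4, F))) = Mul(r, Pow(Add(-3, r), -1), Add(4, F)))
Add(Function('h')(11), Mul(-1, Function('K')(-56, Function('L')(-4)))) = Add(Pow(Add(6, 11), 2), Mul(-1, Mul(-56, Pow(Add(-3, -56), -1), Add(4, 0)))) = Add(Pow(17, 2), Mul(-1, Mul(-56, Pow(-59, -1), 4))) = Add(289, Mul(-1, Mul(-56, Rational(-1, 59), 4))) = Add(289, Mul(-1, Rational(224, 59))) = Add(289, Rational(-224, 59)) = Rational(16827, 59)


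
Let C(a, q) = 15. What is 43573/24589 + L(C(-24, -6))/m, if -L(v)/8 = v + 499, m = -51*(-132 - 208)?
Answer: 163611463/106593315 ≈ 1.5349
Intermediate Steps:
m = 17340 (m = -51*(-340) = 17340)
L(v) = -3992 - 8*v (L(v) = -8*(v + 499) = -8*(499 + v) = -3992 - 8*v)
43573/24589 + L(C(-24, -6))/m = 43573/24589 + (-3992 - 8*15)/17340 = 43573*(1/24589) + (-3992 - 120)*(1/17340) = 43573/24589 - 4112*1/17340 = 43573/24589 - 1028/4335 = 163611463/106593315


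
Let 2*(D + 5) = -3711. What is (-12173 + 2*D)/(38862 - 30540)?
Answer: -2649/1387 ≈ -1.9099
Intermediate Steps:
D = -3721/2 (D = -5 + (½)*(-3711) = -5 - 3711/2 = -3721/2 ≈ -1860.5)
(-12173 + 2*D)/(38862 - 30540) = (-12173 + 2*(-3721/2))/(38862 - 30540) = (-12173 - 3721)/8322 = -15894*1/8322 = -2649/1387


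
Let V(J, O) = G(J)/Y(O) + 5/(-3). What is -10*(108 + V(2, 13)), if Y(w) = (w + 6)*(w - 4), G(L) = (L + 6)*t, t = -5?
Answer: -181430/171 ≈ -1061.0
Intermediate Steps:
G(L) = -30 - 5*L (G(L) = (L + 6)*(-5) = (6 + L)*(-5) = -30 - 5*L)
Y(w) = (-4 + w)*(6 + w) (Y(w) = (6 + w)*(-4 + w) = (-4 + w)*(6 + w))
V(J, O) = -5/3 + (-30 - 5*J)/(-24 + O**2 + 2*O) (V(J, O) = (-30 - 5*J)/(-24 + O**2 + 2*O) + 5/(-3) = (-30 - 5*J)/(-24 + O**2 + 2*O) + 5*(-1/3) = (-30 - 5*J)/(-24 + O**2 + 2*O) - 5/3 = -5/3 + (-30 - 5*J)/(-24 + O**2 + 2*O))
-10*(108 + V(2, 13)) = -10*(108 + 5*(6 - 1*13**2 - 3*2 - 2*13)/(3*(-24 + 13**2 + 2*13))) = -10*(108 + 5*(6 - 1*169 - 6 - 26)/(3*(-24 + 169 + 26))) = -10*(108 + (5/3)*(6 - 169 - 6 - 26)/171) = -10*(108 + (5/3)*(1/171)*(-195)) = -10*(108 - 325/171) = -10*18143/171 = -181430/171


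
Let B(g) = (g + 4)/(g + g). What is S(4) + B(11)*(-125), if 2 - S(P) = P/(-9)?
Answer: -16391/198 ≈ -82.783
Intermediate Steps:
B(g) = (4 + g)/(2*g) (B(g) = (4 + g)/((2*g)) = (4 + g)*(1/(2*g)) = (4 + g)/(2*g))
S(P) = 2 + P/9 (S(P) = 2 - P/(-9) = 2 - P*(-1)/9 = 2 - (-1)*P/9 = 2 + P/9)
S(4) + B(11)*(-125) = (2 + (1/9)*4) + ((1/2)*(4 + 11)/11)*(-125) = (2 + 4/9) + ((1/2)*(1/11)*15)*(-125) = 22/9 + (15/22)*(-125) = 22/9 - 1875/22 = -16391/198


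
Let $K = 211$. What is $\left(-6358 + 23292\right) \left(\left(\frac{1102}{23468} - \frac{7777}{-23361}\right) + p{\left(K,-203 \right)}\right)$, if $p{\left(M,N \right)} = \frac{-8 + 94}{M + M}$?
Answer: $\frac{285828293407867}{28919446257} \approx 9883.6$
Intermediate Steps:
$p{\left(M,N \right)} = \frac{43}{M}$ ($p{\left(M,N \right)} = \frac{86}{2 M} = 86 \frac{1}{2 M} = \frac{43}{M}$)
$\left(-6358 + 23292\right) \left(\left(\frac{1102}{23468} - \frac{7777}{-23361}\right) + p{\left(K,-203 \right)}\right) = \left(-6358 + 23292\right) \left(\left(\frac{1102}{23468} - \frac{7777}{-23361}\right) + \frac{43}{211}\right) = 16934 \left(\left(1102 \cdot \frac{1}{23468} - - \frac{7777}{23361}\right) + 43 \cdot \frac{1}{211}\right) = 16934 \left(\left(\frac{551}{11734} + \frac{7777}{23361}\right) + \frac{43}{211}\right) = 16934 \left(\frac{104127229}{274117974} + \frac{43}{211}\right) = 16934 \cdot \frac{33757918201}{57838892514} = \frac{285828293407867}{28919446257}$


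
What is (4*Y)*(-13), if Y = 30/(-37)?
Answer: 1560/37 ≈ 42.162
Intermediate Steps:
Y = -30/37 (Y = 30*(-1/37) = -30/37 ≈ -0.81081)
(4*Y)*(-13) = (4*(-30/37))*(-13) = -120/37*(-13) = 1560/37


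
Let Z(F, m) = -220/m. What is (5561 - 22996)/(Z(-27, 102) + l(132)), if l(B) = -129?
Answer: 889185/6689 ≈ 132.93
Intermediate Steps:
(5561 - 22996)/(Z(-27, 102) + l(132)) = (5561 - 22996)/(-220/102 - 129) = -17435/(-220*1/102 - 129) = -17435/(-110/51 - 129) = -17435/(-6689/51) = -17435*(-51/6689) = 889185/6689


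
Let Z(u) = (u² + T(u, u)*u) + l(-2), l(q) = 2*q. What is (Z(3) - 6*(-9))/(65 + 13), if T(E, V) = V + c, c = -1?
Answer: ⅚ ≈ 0.83333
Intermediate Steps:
T(E, V) = -1 + V (T(E, V) = V - 1 = -1 + V)
Z(u) = -4 + u² + u*(-1 + u) (Z(u) = (u² + (-1 + u)*u) + 2*(-2) = (u² + u*(-1 + u)) - 4 = -4 + u² + u*(-1 + u))
(Z(3) - 6*(-9))/(65 + 13) = ((-4 - 1*3 + 2*3²) - 6*(-9))/(65 + 13) = ((-4 - 3 + 2*9) + 54)/78 = ((-4 - 3 + 18) + 54)/78 = (11 + 54)/78 = (1/78)*65 = ⅚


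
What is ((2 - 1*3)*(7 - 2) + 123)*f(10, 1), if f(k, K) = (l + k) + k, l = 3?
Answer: 2714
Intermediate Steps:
f(k, K) = 3 + 2*k (f(k, K) = (3 + k) + k = 3 + 2*k)
((2 - 1*3)*(7 - 2) + 123)*f(10, 1) = ((2 - 1*3)*(7 - 2) + 123)*(3 + 2*10) = ((2 - 3)*5 + 123)*(3 + 20) = (-1*5 + 123)*23 = (-5 + 123)*23 = 118*23 = 2714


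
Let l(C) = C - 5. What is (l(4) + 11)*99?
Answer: 990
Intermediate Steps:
l(C) = -5 + C
(l(4) + 11)*99 = ((-5 + 4) + 11)*99 = (-1 + 11)*99 = 10*99 = 990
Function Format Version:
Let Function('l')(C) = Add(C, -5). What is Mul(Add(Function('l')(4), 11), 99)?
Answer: 990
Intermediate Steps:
Function('l')(C) = Add(-5, C)
Mul(Add(Function('l')(4), 11), 99) = Mul(Add(Add(-5, 4), 11), 99) = Mul(Add(-1, 11), 99) = Mul(10, 99) = 990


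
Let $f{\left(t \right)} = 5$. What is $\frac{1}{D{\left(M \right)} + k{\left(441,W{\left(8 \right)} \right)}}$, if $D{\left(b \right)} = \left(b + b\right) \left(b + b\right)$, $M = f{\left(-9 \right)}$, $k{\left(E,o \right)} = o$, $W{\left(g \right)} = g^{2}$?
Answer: $\frac{1}{164} \approx 0.0060976$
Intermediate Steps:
$M = 5$
$D{\left(b \right)} = 4 b^{2}$ ($D{\left(b \right)} = 2 b 2 b = 4 b^{2}$)
$\frac{1}{D{\left(M \right)} + k{\left(441,W{\left(8 \right)} \right)}} = \frac{1}{4 \cdot 5^{2} + 8^{2}} = \frac{1}{4 \cdot 25 + 64} = \frac{1}{100 + 64} = \frac{1}{164}$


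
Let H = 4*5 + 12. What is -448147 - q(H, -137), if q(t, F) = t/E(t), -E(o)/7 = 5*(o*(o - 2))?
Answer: -470554349/1050 ≈ -4.4815e+5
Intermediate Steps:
H = 32 (H = 20 + 12 = 32)
E(o) = -35*o*(-2 + o) (E(o) = -35*o*(o - 2) = -35*o*(-2 + o))
q(t, F) = 1/(35*(2 - t)) (q(t, F) = t/((35*t*(2 - t))) = t*(1/(35*t*(2 - t))) = 1/(35*(2 - t)))
-448147 - q(H, -137) = -448147 - (-1)/(-70 + 35*32) = -448147 - (-1)/(-70 + 1120) = -448147 - (-1)/1050 = -448147 - 1*(-1/1050) = -448147 + 1/1050 = -470554349/1050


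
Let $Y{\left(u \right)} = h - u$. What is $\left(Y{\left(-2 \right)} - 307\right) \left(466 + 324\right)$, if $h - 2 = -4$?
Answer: $-242530$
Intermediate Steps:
$h = -2$ ($h = 2 - 4 = -2$)
$Y{\left(u \right)} = -2 - u$
$\left(Y{\left(-2 \right)} - 307\right) \left(466 + 324\right) = \left(\left(-2 - -2\right) - 307\right) \left(466 + 324\right) = \left(\left(-2 + 2\right) - 307\right) 790 = \left(0 - 307\right) 790 = \left(-307\right) 790 = -242530$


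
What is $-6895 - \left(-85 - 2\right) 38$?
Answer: $-3589$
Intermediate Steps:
$-6895 - \left(-85 - 2\right) 38 = -6895 - \left(-87\right) 38 = -6895 - -3306 = -6895 + 3306 = -3589$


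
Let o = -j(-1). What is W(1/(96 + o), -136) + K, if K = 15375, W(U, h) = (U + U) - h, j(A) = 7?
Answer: 1380481/89 ≈ 15511.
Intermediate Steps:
o = -7 (o = -1*7 = -7)
W(U, h) = -h + 2*U (W(U, h) = 2*U - h = -h + 2*U)
W(1/(96 + o), -136) + K = (-1*(-136) + 2/(96 - 7)) + 15375 = (136 + 2/89) + 15375 = 12106/89 + 15375 = 1380481/89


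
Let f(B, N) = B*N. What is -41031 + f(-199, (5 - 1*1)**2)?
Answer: -44215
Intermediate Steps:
-41031 + f(-199, (5 - 1*1)**2) = -41031 - 199*(5 - 1*1)**2 = -41031 - 199*(5 - 1)**2 = -41031 - 199*4**2 = -41031 - 199*16 = -41031 - 3184 = -44215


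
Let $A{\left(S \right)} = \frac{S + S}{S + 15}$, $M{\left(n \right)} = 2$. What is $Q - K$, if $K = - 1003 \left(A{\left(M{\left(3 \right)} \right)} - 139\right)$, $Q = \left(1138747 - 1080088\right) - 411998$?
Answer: $-492520$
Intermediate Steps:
$A{\left(S \right)} = \frac{2 S}{15 + S}$
$Q = -353339$ ($Q = \left(1138747 - 1080088\right) - 411998 = 58659 - 411998 = -353339$)
$K = 139181$ ($K = - 1003 \left(2 \cdot 2 \frac{1}{15 + 2} - 139\right) = - 1003 \left(2 \cdot 2 \cdot \frac{1}{17} - 139\right) = - 1003 \left(\frac{4}{17} - 139\right) = \left(-1003\right) \left(- \frac{2359}{17}\right) = 139181$)
$Q - K = -353339 - 139181 = -492520$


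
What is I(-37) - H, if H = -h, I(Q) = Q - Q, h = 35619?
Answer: 35619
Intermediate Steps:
I(Q) = 0
H = -35619 (H = -1*35619 = -35619)
I(-37) - H = 0 - 1*(-35619) = 0 + 35619 = 35619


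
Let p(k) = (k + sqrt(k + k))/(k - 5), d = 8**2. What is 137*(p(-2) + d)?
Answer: 61650/7 - 274*I/7 ≈ 8807.1 - 39.143*I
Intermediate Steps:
d = 64
p(k) = (k + sqrt(2)*sqrt(k))/(-5 + k) (p(k) = (k + sqrt(2*k))/(-5 + k) = (k + sqrt(2)*sqrt(k))/(-5 + k))
137*(p(-2) + d) = 137*((-2 + sqrt(2)*sqrt(-2))/(-5 - 2) + 64) = 137*((-2 + sqrt(2)*(I*sqrt(2)))/(-7) + 64) = 137*(-(-2 + 2*I)/7 + 64) = 137*((2/7 - 2*I/7) + 64) = 137*(450/7 - 2*I/7) = 61650/7 - 274*I/7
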